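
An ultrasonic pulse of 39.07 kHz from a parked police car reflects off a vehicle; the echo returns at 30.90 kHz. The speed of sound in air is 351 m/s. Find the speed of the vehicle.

Double Doppler shift off a moving reflector: f₂ = f₀ · (v + u)/(v − u) (u > 0 toward emitter).
Rearranging, u = v · (f₂ − f₀)/(f₂ + f₀) = 351 × -8.17/69.97 ≈ -41 m/s.
So the vehicle is moving at 41 m/s away from the emitter.

41 m/s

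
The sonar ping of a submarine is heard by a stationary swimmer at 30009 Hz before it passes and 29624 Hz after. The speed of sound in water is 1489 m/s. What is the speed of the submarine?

f₁/f₂ = (v + v_s)/(v − v_s), so v_s = v · (f₁ − f₂)/(f₁ + f₂).
v_s = 1489 × (30009 − 29624)/(30009 + 29624) = 1489 × 385/59633 ≈ 9.6 m/s.

9.6 m/s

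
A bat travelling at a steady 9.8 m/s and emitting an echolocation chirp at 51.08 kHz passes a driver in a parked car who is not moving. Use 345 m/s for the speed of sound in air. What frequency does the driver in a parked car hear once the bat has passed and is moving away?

49.7 kHz

Receding: f₂ = f · v/(v + v_s) = 51.08 × 345/354.8 ≈ 49.7 kHz.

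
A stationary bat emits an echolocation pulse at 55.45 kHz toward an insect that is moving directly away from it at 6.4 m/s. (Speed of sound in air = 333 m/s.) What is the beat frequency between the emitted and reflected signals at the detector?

At the insect (a moving observer), f₁ = f₀ · (v − u)/v = 55.45 × 326.6/333 ≈ 54.38 kHz.
The reflection then acts as a moving source: f₂ = f₁ · v/(v + u) ≈ 53.36 kHz.
Equivalently f₂ = f₀ · (v − u)/(v + u).
Beat frequency (with f₀ = 55450 Hz): |f₂ − f₀| = 2u·f₀/(v + u) = 2 × 6.4 × 55450/339.4 ≈ 2091 Hz.

2091 Hz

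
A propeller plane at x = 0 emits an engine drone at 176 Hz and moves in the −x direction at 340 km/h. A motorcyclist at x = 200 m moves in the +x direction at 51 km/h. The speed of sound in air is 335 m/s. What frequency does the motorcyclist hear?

131 Hz

340 km/h = 94.44 m/s; 51 km/h = 14.17 m/s.
The observer lies on the +x side, so the source is heading away from the observer and the observer is heading away from the source.
Both move, so f' = f · (v − v_o)/(v + v_s).
f' = 176 × (335 − 14.17)/(335 + 94.44) = 176 × 320.83/429.44 ≈ 131 Hz.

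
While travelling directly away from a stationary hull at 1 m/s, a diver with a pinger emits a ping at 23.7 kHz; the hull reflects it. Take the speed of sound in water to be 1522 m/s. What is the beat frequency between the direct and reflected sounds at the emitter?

The hull receives the sound from a moving source: f₁ = f₀ · v/(v + v_e) = 23.7 × 1522/1523 ≈ 23.6844 kHz.
On the return leg the diver with a pinger is a moving observer: f₂ = f₁ · (v − v_e)/v = 23.6844 × 1521/1522 ≈ 23.6689 kHz.
Equivalently f₂ = f₀ · (v − v_e)/(v + v_e).
Beat against the emitted tone (with f₀ = 23700 Hz): |f₂ − f₀| = 2v_e·f₀/(v + v_e) = 2 × 1 × 23700/1523 ≈ 31.1 Hz.

31.1 Hz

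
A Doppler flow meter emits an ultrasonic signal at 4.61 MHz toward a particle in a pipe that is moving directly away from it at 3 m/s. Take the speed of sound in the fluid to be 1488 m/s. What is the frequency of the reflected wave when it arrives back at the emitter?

4.591 MHz

At the particle in a pipe (a moving observer), f₁ = f₀ · (v − u)/v = 4.61 × 1485/1488 ≈ 4.601 MHz.
The reflection then acts as a moving source: f₂ = f₁ · v/(v + u) ≈ 4.591 MHz.
Equivalently f₂ = f₀ · (v − u)/(v + u).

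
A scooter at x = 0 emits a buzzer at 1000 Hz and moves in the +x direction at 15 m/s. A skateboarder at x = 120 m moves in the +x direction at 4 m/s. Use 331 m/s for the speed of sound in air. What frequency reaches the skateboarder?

1035 Hz

The observer lies on the +x side, so the source is heading toward the observer and the observer is heading away from the source.
General Doppler shift: f' = f · (v − v_o)/(v − v_s).
f' = 1000 × (331 − 4)/(331 − 15) = 1000 × 327/316 ≈ 1035 Hz.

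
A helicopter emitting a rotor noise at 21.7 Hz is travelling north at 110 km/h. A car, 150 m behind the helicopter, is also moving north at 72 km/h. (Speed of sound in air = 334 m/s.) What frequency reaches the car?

110 km/h = 30.56 m/s; 72 km/h = 20 m/s.
The car is behind, so the helicopter is moving away from it while the car is moving toward the helicopter.
General Doppler shift: f' = f · (v + v_o)/(v + v_s).
f' = 21.7 × (334 + 20)/(334 + 30.56) = 21.7 × 354/364.56 ≈ 21.1 Hz.

21.1 Hz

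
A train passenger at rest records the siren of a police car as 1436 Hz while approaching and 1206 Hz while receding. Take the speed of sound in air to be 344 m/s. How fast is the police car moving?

f₁/f₂ = (v + v_s)/(v − v_s), so v_s = v · (f₁ − f₂)/(f₁ + f₂).
v_s = 344 × (1436 − 1206)/(1436 + 1206) = 344 × 230/2642 ≈ 30 m/s.

30 m/s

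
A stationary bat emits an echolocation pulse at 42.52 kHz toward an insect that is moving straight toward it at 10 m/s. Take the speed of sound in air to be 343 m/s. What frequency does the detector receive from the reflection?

The insect first receives the wave as a moving observer: f₁ = f₀ · (v + u)/v = 42.52 × (343 + 10)/343 ≈ 43.8 kHz.
On reflection it acts as a source moving toward the stationary detector: f₂ = f₁ · v/(v − u) = 43.8 × 343/333 ≈ 45.1 kHz.
Equivalently f₂ = f₀ · (v + u)/(v − u).

45.1 kHz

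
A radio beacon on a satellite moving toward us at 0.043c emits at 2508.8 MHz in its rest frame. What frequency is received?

Relativistic Doppler for frequency: f' = f₀ · √((1 + β)/(1 − β)).
f' = 2508.8 × √(1.0430/0.9570) = 2508.8 × 1.04397 ≈ 2619.1 MHz.

2619.1 MHz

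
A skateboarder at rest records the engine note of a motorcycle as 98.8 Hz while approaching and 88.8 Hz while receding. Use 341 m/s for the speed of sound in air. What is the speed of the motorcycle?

18.2 m/s

f₁/f₂ = (v + v_s)/(v − v_s), so v_s = v · (f₁ − f₂)/(f₁ + f₂).
v_s = 341 × (98.8 − 88.8)/(98.8 + 88.8) = 341 × 10.0/187.6 ≈ 18.2 m/s.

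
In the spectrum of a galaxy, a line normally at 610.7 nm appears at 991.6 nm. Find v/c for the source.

0.450c

λ'/λ₀ = 1.6237 > 1 (redshift), so the source is receding.
λ'/λ₀ = √((1 + β)/(1 − β)) for a receding source ⇒ β = (r² − 1)/(r² + 1) with r = λ'/λ₀.
β = (2.6364 − 1)/(2.6364 + 1) ≈ 0.450.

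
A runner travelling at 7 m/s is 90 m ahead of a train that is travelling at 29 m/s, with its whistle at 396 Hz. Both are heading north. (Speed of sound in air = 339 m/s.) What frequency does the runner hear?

424 Hz

The runner is ahead, so the train is moving toward it while the runner is moving away from the train.
With source approaching and observer receding, f' = f · (v − v_o)/(v − v_s).
f' = 396 × (339 − 7)/(339 − 29) = 396 × 332/310 ≈ 424 Hz.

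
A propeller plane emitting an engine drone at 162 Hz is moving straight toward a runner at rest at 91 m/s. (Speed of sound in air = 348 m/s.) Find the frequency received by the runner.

Moving source, stationary observer: f' = f · v/(v − v_s) since the source is approaching.
f' = 162 × 348/(348 − 91) = 162 × 348/257 ≈ 219 Hz.

219 Hz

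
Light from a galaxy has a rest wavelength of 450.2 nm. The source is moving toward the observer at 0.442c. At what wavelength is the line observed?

Relativistic Doppler for wavelength: λ' = λ₀ · √((1 − β)/(1 + β)).
λ' = 450.2 × √(0.5580/1.4420) = 450.2 × 0.62206 ≈ 280.1 nm.

280.1 nm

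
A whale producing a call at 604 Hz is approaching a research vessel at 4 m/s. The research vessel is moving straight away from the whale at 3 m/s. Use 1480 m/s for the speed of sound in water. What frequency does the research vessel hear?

604 Hz

With source approaching and observer receding, f' = f · (v − v_o)/(v − v_s).
f' = 604 × (1480 − 3)/(1480 − 4) = 604 × 1477/1476 ≈ 604 Hz.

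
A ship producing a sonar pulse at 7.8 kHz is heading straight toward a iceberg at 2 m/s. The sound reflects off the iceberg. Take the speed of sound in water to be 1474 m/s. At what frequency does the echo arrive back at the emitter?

7.82 kHz

The iceberg receives the sound from a moving source: f₁ = f₀ · v/(v − v_e) = 7.8 × 1474/1472 ≈ 7.81 kHz.
On the return leg the ship is a moving observer: f₂ = f₁ · (v + v_e)/v = 7.81 × 1476/1474 ≈ 7.82 kHz.
Equivalently f₂ = f₀ · (v + v_e)/(v − v_e).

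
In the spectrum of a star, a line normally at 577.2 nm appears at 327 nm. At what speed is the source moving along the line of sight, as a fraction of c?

λ'/λ₀ = 0.5665 < 1 (blueshift), so the source is approaching.
λ'/λ₀ = √((1 − β)/(1 + β)) for an approaching source ⇒ β = (1 − r²)/(1 + r²) with r = λ'/λ₀.
β = (1 − 0.3210)/(1 + 0.3210) ≈ 0.514.

0.514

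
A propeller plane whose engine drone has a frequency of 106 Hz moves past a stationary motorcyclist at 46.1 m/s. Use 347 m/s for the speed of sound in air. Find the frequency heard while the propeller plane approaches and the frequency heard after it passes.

122 Hz approaching; 94 Hz receding

Approaching: f₁ = f · v/(v − v_s) = 106 × 347/300.9 ≈ 122 Hz.
Receding: f₂ = f · v/(v + v_s) = 106 × 347/393.1 ≈ 94 Hz.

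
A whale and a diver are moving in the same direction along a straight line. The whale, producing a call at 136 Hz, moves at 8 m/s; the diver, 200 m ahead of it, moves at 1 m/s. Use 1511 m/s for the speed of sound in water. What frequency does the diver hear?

137 Hz

The diver is ahead, so the whale is moving toward it while the diver is moving away from the whale.
Both move, so f' = f · (v − v_o)/(v − v_s).
f' = 136 × (1511 − 1)/(1511 − 8) = 136 × 1510/1503 ≈ 137 Hz.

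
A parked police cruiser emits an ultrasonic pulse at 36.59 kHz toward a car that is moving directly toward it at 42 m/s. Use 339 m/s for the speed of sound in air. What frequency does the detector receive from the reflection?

46.9 kHz

The car first receives the wave as a moving observer: f₁ = f₀ · (v + u)/v = 36.59 × (339 + 42)/339 ≈ 41.1 kHz.
The reflection then acts as a moving source: f₂ = f₁ · v/(v − u) ≈ 46.9 kHz.
Equivalently f₂ = f₀ · (v + u)/(v − u).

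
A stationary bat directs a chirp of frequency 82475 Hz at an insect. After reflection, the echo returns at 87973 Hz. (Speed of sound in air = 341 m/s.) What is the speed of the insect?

11.0 m/s

Double Doppler shift off a moving reflector: f₂ = f₀ · (v + u)/(v − u) (u > 0 toward emitter).
Rearranging, u = v · (f₂ − f₀)/(f₂ + f₀) = 341 × 5498/170448 ≈ 11.0 m/s.
So the insect is moving at 11.0 m/s toward the emitter.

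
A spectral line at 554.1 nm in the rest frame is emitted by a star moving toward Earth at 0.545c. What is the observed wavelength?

Relativistic Doppler for wavelength: λ' = λ₀ · √((1 − β)/(1 + β)).
λ' = 554.1 × √(0.4550/1.5450) = 554.1 × 0.54268 ≈ 300.7 nm.

300.7 nm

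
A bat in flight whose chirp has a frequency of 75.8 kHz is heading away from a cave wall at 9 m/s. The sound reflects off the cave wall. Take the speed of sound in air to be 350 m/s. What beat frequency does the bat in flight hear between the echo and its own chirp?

The cave wall receives the sound from a moving source: f₁ = f₀ · v/(v + v_e) = 75.8 × 350/359 ≈ 73.90 kHz.
On the return leg the bat in flight is a moving observer: f₂ = f₁ · (v − v_e)/v = 73.90 × 341/350 ≈ 72.00 kHz.
Beat against the emitted tone (with f₀ = 75800 Hz): |f₂ − f₀| = 2v_e·f₀/(v + v_e) = 2 × 9 × 75800/359 ≈ 3801 Hz.

3801 Hz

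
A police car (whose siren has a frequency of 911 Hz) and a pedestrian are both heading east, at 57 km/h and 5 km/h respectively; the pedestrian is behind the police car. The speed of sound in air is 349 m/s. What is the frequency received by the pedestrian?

57 km/h = 15.83 m/s; 5 km/h = 1.389 m/s.
The pedestrian is behind, so the police car is moving away from it while the pedestrian is moving toward the police car.
Both move, so f' = f · (v + v_o)/(v + v_s).
f' = 911 × (349 + 1.389)/(349 + 15.83) = 911 × 350.39/364.83 ≈ 875 Hz.

875 Hz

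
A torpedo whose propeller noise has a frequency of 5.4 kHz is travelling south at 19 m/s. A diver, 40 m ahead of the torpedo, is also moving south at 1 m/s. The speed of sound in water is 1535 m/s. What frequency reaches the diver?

The diver is ahead, so the torpedo is moving toward it while the diver is moving away from the torpedo.
Both move, so f' = f · (v − v_o)/(v − v_s).
f' = 5.4 × (1535 − 1)/(1535 − 19) = 5.4 × 1534/1516 ≈ 5.46 kHz.

5.46 kHz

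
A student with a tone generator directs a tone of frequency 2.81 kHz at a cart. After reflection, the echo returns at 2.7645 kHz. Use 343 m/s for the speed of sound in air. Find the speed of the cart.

2.80 m/s

Double Doppler shift off a moving reflector: f₂ = f₀ · (v + u)/(v − u) (u > 0 toward emitter).
Rearranging, u = v · (f₂ − f₀)/(f₂ + f₀) = 343 × -0.0455/5.5745 ≈ -2.80 m/s.
So the cart is moving at 2.80 m/s away from the emitter.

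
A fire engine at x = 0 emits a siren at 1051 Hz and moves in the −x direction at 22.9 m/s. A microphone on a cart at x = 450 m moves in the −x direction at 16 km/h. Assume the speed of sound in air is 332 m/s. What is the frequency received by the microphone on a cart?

996 Hz

16 km/h = 4.444 m/s.
The observer lies on the +x side, so the source is heading away from the observer and the observer is heading toward the source.
General Doppler shift: f' = f · (v + v_o)/(v + v_s).
f' = 1051 × (332 + 4.444)/(332 + 22.9) = 1051 × 336.44/354.9 ≈ 996 Hz.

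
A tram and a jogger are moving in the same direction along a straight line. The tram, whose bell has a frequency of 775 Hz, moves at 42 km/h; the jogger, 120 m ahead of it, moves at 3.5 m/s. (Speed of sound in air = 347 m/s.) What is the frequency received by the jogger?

42 km/h = 11.67 m/s.
The jogger is ahead, so the tram is moving toward it while the jogger is moving away from the tram.
With source approaching and observer receding, f' = f · (v − v_o)/(v − v_s).
f' = 775 × (347 − 3.5)/(347 − 11.67) = 775 × 343.5/335.33 ≈ 794 Hz.

794 Hz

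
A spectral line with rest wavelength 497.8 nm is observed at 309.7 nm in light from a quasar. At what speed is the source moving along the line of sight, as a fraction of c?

λ'/λ₀ = 0.6221 < 1 (blueshift), so the source is approaching.
λ'/λ₀ = √((1 − β)/(1 + β)) for an approaching source ⇒ β = (1 − r²)/(1 + r²) with r = λ'/λ₀.
β = (1 − 0.3871)/(1 + 0.3871) ≈ 0.442.

0.442c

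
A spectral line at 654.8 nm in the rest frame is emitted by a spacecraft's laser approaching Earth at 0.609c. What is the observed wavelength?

322.8 nm

Relativistic Doppler for wavelength: λ' = λ₀ · √((1 − β)/(1 + β)).
λ' = 654.8 × √(0.3910/1.6090) = 654.8 × 0.49296 ≈ 322.8 nm.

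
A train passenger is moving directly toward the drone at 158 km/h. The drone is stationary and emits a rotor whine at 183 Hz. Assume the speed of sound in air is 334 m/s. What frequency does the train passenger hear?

207 Hz

158 km/h = 43.89 m/s.
Only the observer moves, toward the source, so f' = f · (v + v_o)/v.
f' = 183 × (334 + 43.89)/334 = 183 × 377.89/334 ≈ 207 Hz.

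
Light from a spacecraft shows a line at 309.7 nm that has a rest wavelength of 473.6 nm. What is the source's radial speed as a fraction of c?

λ'/λ₀ = 0.6539 < 1 (blueshift), so the source is approaching.
λ'/λ₀ = √((1 − β)/(1 + β)) for an approaching source ⇒ β = (1 − r²)/(1 + r²) with r = λ'/λ₀.
β = (1 − 0.4276)/(1 + 0.4276) ≈ 0.401.

0.401c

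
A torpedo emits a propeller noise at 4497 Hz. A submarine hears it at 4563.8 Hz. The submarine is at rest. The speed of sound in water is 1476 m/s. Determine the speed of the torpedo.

f' > f, so the torpedo is approaching.
f' = f · v/(v − v_s) ⇒ v_s = v · |1 − f/f'|.
v_s = 1476 × |1 − 4497/4563.8| = 1476 × 0.01464 ≈ 21.6 m/s.

21.6 m/s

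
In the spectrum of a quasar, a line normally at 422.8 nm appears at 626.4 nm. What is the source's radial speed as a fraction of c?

0.374

λ'/λ₀ = 1.4816 > 1 (redshift), so the source is receding.
λ'/λ₀ = √((1 + β)/(1 − β)) for a receding source ⇒ β = (r² − 1)/(r² + 1) with r = λ'/λ₀.
β = (2.1950 − 1)/(2.1950 + 1) ≈ 0.374.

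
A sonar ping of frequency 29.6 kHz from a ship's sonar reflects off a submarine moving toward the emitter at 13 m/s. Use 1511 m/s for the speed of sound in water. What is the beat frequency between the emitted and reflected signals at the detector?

At the submarine (a moving observer), f₁ = f₀ · (v + u)/v = 29.6 × 1524/1511 ≈ 29.855 kHz.
On reflection it acts as a source moving toward the stationary detector: f₂ = f₁ · v/(v − u) = 29.855 × 1511/1498 ≈ 30.114 kHz.
Equivalently f₂ = f₀ · (v + u)/(v − u).
Beat frequency (with f₀ = 29600 Hz): |f₂ − f₀| = 2u·f₀/(v − u) = 2 × 13 × 29600/1498 ≈ 514 Hz.

514 Hz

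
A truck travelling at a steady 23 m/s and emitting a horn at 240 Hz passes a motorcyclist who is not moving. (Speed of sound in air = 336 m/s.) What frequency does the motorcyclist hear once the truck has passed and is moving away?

225 Hz

Receding: f₂ = f · v/(v + v_s) = 240 × 336/359 ≈ 225 Hz.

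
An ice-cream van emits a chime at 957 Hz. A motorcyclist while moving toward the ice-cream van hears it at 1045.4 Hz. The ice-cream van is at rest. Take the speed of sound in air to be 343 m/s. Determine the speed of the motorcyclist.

f' = f · (v + v_o)/v ⇒ v_o = v · |f'/f − 1|.
v_o = 343 × |1045.4/957 − 1| = 343 × 0.09237 ≈ 32 m/s.

32 m/s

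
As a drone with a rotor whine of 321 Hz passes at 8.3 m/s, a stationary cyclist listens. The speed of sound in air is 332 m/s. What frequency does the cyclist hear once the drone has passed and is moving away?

313 Hz

Receding: f₂ = f · v/(v + v_s) = 321 × 332/340.3 ≈ 313 Hz.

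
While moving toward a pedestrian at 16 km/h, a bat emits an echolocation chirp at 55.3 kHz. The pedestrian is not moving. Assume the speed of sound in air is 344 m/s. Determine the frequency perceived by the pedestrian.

16 km/h = 4.444 m/s.
With the source moving toward a stationary observer, f' = f · v/(v − v_s).
f' = 55.3 × 344/(344 − 4.444) = 55.3 × 344/339.6 ≈ 56.0 kHz.

56.0 kHz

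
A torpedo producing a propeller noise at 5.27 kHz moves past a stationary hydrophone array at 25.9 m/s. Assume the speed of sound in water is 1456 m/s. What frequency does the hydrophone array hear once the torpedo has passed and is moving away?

5.18 kHz

Receding: f₂ = f · v/(v + v_s) = 5.27 × 1456/1481.9 ≈ 5.18 kHz.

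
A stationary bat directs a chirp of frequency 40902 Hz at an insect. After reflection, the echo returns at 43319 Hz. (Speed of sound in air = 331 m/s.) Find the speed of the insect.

9.5 m/s

Double Doppler shift off a moving reflector: f₂ = f₀ · (v + u)/(v − u) (u > 0 toward emitter).
Rearranging, u = v · (f₂ − f₀)/(f₂ + f₀) = 331 × 2417/84221 ≈ 9.5 m/s.
So the insect is moving at 9.5 m/s toward the emitter.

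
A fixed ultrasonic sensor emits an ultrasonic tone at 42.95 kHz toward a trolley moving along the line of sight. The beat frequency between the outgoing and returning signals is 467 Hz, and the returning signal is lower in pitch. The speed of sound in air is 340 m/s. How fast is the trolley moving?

Double Doppler shift off a moving reflector: f₂ = f₀ · (v + u)/(v − u) (u > 0 toward emitter).
Returning signal is lower, so f₂ = f₀ − Δf = 42950 − 467 = 42483 Hz.
Rearranging, u = v · (f₂ − f₀)/(f₂ + f₀) = 340 × -467/85433 ≈ -1.86 m/s.
So the trolley is moving at 1.86 m/s away from the emitter.

1.86 m/s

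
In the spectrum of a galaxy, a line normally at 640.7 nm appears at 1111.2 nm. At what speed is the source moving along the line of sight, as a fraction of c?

λ'/λ₀ = 1.7344 > 1 (redshift), so the source is receding.
λ'/λ₀ = √((1 + β)/(1 − β)) for a receding source ⇒ β = (r² − 1)/(r² + 1) with r = λ'/λ₀.
β = (3.0080 − 1)/(3.0080 + 1) ≈ 0.501.

0.501c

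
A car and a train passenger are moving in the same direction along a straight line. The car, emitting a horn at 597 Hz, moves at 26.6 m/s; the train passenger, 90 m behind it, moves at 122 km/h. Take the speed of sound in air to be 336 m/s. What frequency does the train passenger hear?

609 Hz

122 km/h = 33.89 m/s.
The train passenger is behind, so the car is moving away from it while the train passenger is moving toward the car.
Both move, so f' = f · (v + v_o)/(v + v_s).
f' = 597 × (336 + 33.89)/(336 + 26.6) = 597 × 369.89/362.6 ≈ 609 Hz.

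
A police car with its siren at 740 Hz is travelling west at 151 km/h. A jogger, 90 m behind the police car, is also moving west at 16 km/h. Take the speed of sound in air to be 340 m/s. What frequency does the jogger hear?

667 Hz

151 km/h = 41.94 m/s; 16 km/h = 4.444 m/s.
The jogger is behind, so the police car is moving away from it while the jogger is moving toward the police car.
With source receding and observer approaching, f' = f · (v + v_o)/(v + v_s).
f' = 740 × (340 + 4.444)/(340 + 41.94) = 740 × 344.44/381.94 ≈ 667 Hz.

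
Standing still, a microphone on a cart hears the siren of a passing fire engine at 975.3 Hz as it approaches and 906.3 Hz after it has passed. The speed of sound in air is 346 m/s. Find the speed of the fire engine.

f₁/f₂ = (v + v_s)/(v − v_s), so v_s = v · (f₁ − f₂)/(f₁ + f₂).
v_s = 346 × (975.3 − 906.3)/(975.3 + 906.3) = 346 × 69.0/1881.6 ≈ 12.7 m/s.

12.7 m/s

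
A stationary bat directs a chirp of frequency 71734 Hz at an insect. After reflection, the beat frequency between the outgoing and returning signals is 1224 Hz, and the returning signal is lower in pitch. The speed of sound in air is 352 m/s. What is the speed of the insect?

Double Doppler shift off a moving reflector: f₂ = f₀ · (v + u)/(v − u) (u > 0 toward emitter).
Returning signal is lower, so f₂ = f₀ − Δf = 71734 − 1224 = 70510 Hz.
Rearranging, u = v · (f₂ − f₀)/(f₂ + f₀) = 352 × -1224/142244 ≈ -3.0 m/s.
So the insect is moving at 3.0 m/s away from the emitter.

3.0 m/s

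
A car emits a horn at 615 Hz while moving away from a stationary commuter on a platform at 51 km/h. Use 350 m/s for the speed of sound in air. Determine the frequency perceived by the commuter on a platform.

51 km/h = 14.17 m/s.
With the source moving away from a stationary observer, f' = f · v/(v + v_s).
f' = 615 × 350/(350 + 14.17) = 615 × 350/364.2 ≈ 591 Hz.

591 Hz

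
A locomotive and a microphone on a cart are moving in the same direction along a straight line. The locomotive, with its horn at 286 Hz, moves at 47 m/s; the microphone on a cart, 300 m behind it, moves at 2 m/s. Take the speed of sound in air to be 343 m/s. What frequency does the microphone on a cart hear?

The microphone on a cart is behind, so the locomotive is moving away from it while the microphone on a cart is moving toward the locomotive.
Both move, so f' = f · (v + v_o)/(v + v_s).
f' = 286 × (343 + 2)/(343 + 47) = 286 × 345/390 ≈ 253 Hz.

253 Hz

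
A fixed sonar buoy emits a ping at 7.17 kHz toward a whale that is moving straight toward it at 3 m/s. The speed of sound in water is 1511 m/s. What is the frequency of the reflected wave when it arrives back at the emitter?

7.20 kHz

The whale first receives the wave as a moving observer: f₁ = f₀ · (v + u)/v = 7.17 × (1511 + 3)/1511 ≈ 7.18 kHz.
On reflection it acts as a source moving toward the stationary detector: f₂ = f₁ · v/(v − u) = 7.18 × 1511/1508 ≈ 7.20 kHz.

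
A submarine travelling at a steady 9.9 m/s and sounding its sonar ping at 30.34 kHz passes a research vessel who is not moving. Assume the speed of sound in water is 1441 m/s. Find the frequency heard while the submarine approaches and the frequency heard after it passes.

30.5 kHz approaching; 30.1 kHz receding

Approaching: f₁ = f · v/(v − v_s) = 30.34 × 1441/1431.1 ≈ 30.5 kHz.
Receding: f₂ = f · v/(v + v_s) = 30.34 × 1441/1450.9 ≈ 30.1 kHz.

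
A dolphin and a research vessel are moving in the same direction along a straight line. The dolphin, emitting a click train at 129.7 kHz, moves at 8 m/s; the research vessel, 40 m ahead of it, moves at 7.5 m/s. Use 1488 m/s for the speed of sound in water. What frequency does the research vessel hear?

The research vessel is ahead, so the dolphin is moving toward it while the research vessel is moving away from the dolphin.
With source approaching and observer receding, f' = f · (v − v_o)/(v − v_s).
f' = 129.7 × (1488 − 7.5)/(1488 − 8) = 129.7 × 1480.5/1480 ≈ 129.7 kHz.

129.7 kHz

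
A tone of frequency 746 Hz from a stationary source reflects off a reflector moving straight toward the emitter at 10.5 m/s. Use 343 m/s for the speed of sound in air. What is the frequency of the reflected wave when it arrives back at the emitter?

The reflector first receives the wave as a moving observer: f₁ = f₀ · (v + u)/v = 746 × (343 + 10.5)/343 ≈ 769 Hz.
On reflection it acts as a source moving toward the stationary detector: f₂ = f₁ · v/(v − u) = 769 × 343/332.5 ≈ 793 Hz.

793 Hz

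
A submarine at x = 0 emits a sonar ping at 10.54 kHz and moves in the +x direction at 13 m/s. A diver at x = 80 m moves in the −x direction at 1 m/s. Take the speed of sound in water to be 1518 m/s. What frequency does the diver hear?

The observer lies on the +x side, so the source is heading toward the observer and the observer is heading toward the source.
Both move, so f' = f · (v + v_o)/(v − v_s).
f' = 10.54 × (1518 + 1)/(1518 − 13) = 10.54 × 1519/1505 ≈ 10.64 kHz.

10.64 kHz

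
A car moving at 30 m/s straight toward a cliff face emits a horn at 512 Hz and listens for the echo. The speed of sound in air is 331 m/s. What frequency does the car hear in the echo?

614 Hz

The cliff face receives the sound from a moving source: f₁ = f₀ · v/(v − v_e) = 512 × 331/301 ≈ 563 Hz.
On the return leg the car is a moving observer: f₂ = f₁ · (v + v_e)/v = 563 × 361/331 ≈ 614 Hz.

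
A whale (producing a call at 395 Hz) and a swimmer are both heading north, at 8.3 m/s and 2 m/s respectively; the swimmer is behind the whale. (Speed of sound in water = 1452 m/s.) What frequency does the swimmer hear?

The swimmer is behind, so the whale is moving away from it while the swimmer is moving toward the whale.
Both move, so f' = f · (v + v_o)/(v + v_s).
f' = 395 × (1452 + 2)/(1452 + 8.3) = 395 × 1454/1460.3 ≈ 393 Hz.

393 Hz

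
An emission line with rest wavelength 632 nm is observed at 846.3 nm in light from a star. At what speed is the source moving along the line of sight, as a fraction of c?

λ'/λ₀ = 1.3391 > 1 (redshift), so the source is receding.
λ'/λ₀ = √((1 + β)/(1 − β)) for a receding source ⇒ β = (r² − 1)/(r² + 1) with r = λ'/λ₀.
β = (1.7931 − 1)/(1.7931 + 1) ≈ 0.284.

0.284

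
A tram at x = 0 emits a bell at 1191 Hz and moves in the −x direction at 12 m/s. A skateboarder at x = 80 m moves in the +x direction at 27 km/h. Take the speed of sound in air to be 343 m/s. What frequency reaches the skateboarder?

1126 Hz

27 km/h = 7.5 m/s.
The observer lies on the +x side, so the source is heading away from the observer and the observer is heading away from the source.
With source receding and observer receding, f' = f · (v − v_o)/(v + v_s).
f' = 1191 × (343 − 7.5)/(343 + 12) = 1191 × 335.5/355 ≈ 1126 Hz.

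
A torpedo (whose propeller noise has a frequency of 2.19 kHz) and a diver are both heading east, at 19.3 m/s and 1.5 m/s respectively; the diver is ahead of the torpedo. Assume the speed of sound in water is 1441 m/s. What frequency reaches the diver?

The diver is ahead, so the torpedo is moving toward it while the diver is moving away from the torpedo.
With source approaching and observer receding, f' = f · (v − v_o)/(v − v_s).
f' = 2.19 × (1441 − 1.5)/(1441 − 19.3) = 2.19 × 1439.5/1421.7 ≈ 2.22 kHz.

2.22 kHz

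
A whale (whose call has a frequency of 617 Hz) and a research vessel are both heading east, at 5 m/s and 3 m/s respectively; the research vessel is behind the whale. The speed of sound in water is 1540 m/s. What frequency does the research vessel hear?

The research vessel is behind, so the whale is moving away from it while the research vessel is moving toward the whale.
Both move, so f' = f · (v + v_o)/(v + v_s).
f' = 617 × (1540 + 3)/(1540 + 5) = 617 × 1543/1545 ≈ 616 Hz.

616 Hz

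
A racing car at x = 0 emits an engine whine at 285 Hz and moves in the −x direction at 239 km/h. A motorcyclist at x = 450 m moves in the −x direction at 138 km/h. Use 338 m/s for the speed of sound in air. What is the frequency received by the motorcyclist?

239 km/h = 66.39 m/s; 138 km/h = 38.33 m/s.
The observer lies on the +x side, so the source is heading away from the observer and the observer is heading toward the source.
With source receding and observer approaching, f' = f · (v + v_o)/(v + v_s).
f' = 285 × (338 + 38.33)/(338 + 66.39) = 285 × 376.33/404.39 ≈ 265 Hz.

265 Hz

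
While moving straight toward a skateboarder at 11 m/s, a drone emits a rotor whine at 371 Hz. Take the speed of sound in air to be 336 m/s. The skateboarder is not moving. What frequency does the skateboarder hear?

Moving source, stationary observer: f' = f · v/(v − v_s) since the source is approaching.
f' = 371 × 336/(336 − 11) = 371 × 336/325 ≈ 384 Hz.

384 Hz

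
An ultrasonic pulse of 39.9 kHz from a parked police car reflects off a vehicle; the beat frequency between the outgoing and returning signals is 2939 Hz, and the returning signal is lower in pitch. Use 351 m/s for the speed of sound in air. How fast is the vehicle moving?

Double Doppler shift off a moving reflector: f₂ = f₀ · (v + u)/(v − u) (u > 0 toward emitter).
Returning signal is lower, so f₂ = f₀ − Δf = 39900 − 2939 = 36961 Hz.
Rearranging, u = v · (f₂ − f₀)/(f₂ + f₀) = 351 × -2939/76861 ≈ -13.4 m/s.
So the vehicle is moving at 13.4 m/s away from the emitter.

13.4 m/s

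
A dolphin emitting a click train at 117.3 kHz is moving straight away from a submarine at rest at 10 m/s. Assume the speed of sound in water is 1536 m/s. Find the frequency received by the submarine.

Only the source moves, away from the listener, so f' = f · v/(v + v_s).
f' = 117.3 × 1536/(1536 + 10) = 117.3 × 1536/1546 ≈ 116.5 kHz.

116.5 kHz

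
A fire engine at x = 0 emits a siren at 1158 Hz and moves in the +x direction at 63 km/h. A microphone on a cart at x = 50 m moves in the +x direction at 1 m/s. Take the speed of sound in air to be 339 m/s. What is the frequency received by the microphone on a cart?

63 km/h = 17.5 m/s.
The observer lies on the +x side, so the source is heading toward the observer and the observer is heading away from the source.
With source approaching and observer receding, f' = f · (v − v_o)/(v − v_s).
f' = 1158 × (339 − 1)/(339 − 17.5) = 1158 × 338/321.5 ≈ 1217 Hz.

1217 Hz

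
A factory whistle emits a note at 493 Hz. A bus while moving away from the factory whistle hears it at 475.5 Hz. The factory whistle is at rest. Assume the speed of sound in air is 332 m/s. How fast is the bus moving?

f' = f · (v − v_o)/v ⇒ v_o = v · |f'/f − 1|.
v_o = 332 × |475.5/493 − 1| = 332 × 0.0355 ≈ 11.8 m/s.

11.8 m/s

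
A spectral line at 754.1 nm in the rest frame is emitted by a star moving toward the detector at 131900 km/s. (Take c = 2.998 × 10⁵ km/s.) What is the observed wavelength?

470.3 nm

β = v/c = 131900/299800 = 0.4400.
Relativistic Doppler for wavelength: λ' = λ₀ · √((1 − β)/(1 + β)).
λ' = 754.1 × √(0.5600/1.4400) = 754.1 × 0.62364 ≈ 470.3 nm.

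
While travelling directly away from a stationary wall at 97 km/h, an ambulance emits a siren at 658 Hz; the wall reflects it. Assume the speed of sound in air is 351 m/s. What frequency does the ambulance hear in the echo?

564 Hz

97 km/h = 26.94 m/s.
The wall receives the sound from a moving source: f₁ = f₀ · v/(v + v_e) = 658 × 351/377.94 ≈ 611 Hz.
On the return leg the ambulance is a moving observer: f₂ = f₁ · (v − v_e)/v = 611 × 324.06/351 ≈ 564 Hz.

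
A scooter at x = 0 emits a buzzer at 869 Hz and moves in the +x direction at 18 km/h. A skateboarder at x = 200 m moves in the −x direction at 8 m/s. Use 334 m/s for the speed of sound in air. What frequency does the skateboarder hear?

903 Hz

18 km/h = 5 m/s.
The observer lies on the +x side, so the source is heading toward the observer and the observer is heading toward the source.
With source approaching and observer approaching, f' = f · (v + v_o)/(v − v_s).
f' = 869 × (334 + 8)/(334 − 5) = 869 × 342/329 ≈ 903 Hz.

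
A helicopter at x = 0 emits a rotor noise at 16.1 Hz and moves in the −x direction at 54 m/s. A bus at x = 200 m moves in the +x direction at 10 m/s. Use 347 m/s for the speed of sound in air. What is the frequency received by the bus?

13.5 Hz

The observer lies on the +x side, so the source is heading away from the observer and the observer is heading away from the source.
Both move, so f' = f · (v − v_o)/(v + v_s).
f' = 16.1 × (347 − 10)/(347 + 54) = 16.1 × 337/401 ≈ 13.5 Hz.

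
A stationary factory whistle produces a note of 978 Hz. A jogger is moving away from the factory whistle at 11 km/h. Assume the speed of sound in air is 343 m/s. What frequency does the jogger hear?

969 Hz

11 km/h = 3.056 m/s.
Only the observer moves, away from the source, so f' = f · (v − v_o)/v.
f' = 978 × (343 − 3.056)/343 = 978 × 339.94/343 ≈ 969 Hz.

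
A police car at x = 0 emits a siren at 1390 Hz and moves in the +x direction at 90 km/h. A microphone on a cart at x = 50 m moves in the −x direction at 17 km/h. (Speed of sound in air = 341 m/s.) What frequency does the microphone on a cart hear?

1521 Hz

90 km/h = 25 m/s; 17 km/h = 4.722 m/s.
The observer lies on the +x side, so the source is heading toward the observer and the observer is heading toward the source.
With source approaching and observer approaching, f' = f · (v + v_o)/(v − v_s).
f' = 1390 × (341 + 4.722)/(341 − 25) = 1390 × 345.72/316 ≈ 1521 Hz.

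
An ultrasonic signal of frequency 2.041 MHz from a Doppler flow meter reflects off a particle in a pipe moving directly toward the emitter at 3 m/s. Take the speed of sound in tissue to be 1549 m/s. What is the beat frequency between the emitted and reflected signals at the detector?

The particle in a pipe first receives the wave as a moving observer: f₁ = f₀ · (v + u)/v = 2.041 × (1549 + 3)/1549 ≈ 2.04495 MHz.
On reflection it acts as a source moving toward the stationary detector: f₂ = f₁ · v/(v − u) = 2.04495 × 1549/1546 ≈ 2.04892 MHz.
Beat frequency (with f₀ = 2041000 Hz): |f₂ − f₀| = 2u·f₀/(v − u) = 2 × 3 × 2041000/1546 ≈ 7921 Hz.

7921 Hz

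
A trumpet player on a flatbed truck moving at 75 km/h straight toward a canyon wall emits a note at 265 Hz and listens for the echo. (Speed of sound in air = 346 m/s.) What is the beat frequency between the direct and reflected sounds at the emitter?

75 km/h = 20.83 m/s.
The canyon wall receives the sound from a moving source: f₁ = f₀ · v/(v − v_e) = 265 × 346/325.17 ≈ 282.0 Hz.
On the return leg the trumpet player on a flatbed truck is a moving observer: f₂ = f₁ · (v + v_e)/v = 282.0 × 366.83/346 ≈ 299.0 Hz.
Equivalently f₂ = f₀ · (v + v_e)/(v − v_e).
Beat against the emitted tone: |f₂ − f₀| = 2v_e·f₀/(v − v_e) = 2 × 20.83 × 265/325.17 ≈ 34.0 Hz.

34.0 Hz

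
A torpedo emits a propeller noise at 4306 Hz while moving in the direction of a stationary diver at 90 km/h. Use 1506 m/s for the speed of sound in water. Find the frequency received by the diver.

4379 Hz

90 km/h = 25 m/s.
With the source moving toward a stationary observer, f' = f · v/(v − v_s).
f' = 4306 × 1506/(1506 − 25) = 4306 × 1506/1481 ≈ 4379 Hz.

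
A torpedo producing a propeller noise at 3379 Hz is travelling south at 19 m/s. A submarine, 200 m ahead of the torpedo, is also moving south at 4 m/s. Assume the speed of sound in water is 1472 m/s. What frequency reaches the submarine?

3414 Hz

The submarine is ahead, so the torpedo is moving toward it while the submarine is moving away from the torpedo.
Both move, so f' = f · (v − v_o)/(v − v_s).
f' = 3379 × (1472 − 4)/(1472 − 19) = 3379 × 1468/1453 ≈ 3414 Hz.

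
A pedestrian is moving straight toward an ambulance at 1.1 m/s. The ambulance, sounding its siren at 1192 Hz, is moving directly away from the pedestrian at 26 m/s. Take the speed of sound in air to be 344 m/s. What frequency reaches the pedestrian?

With source receding and observer approaching, f' = f · (v + v_o)/(v + v_s).
f' = 1192 × (344 + 1.1)/(344 + 26) = 1192 × 345.1/370 ≈ 1112 Hz.

1112 Hz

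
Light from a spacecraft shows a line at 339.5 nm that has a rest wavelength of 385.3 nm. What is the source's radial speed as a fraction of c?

λ'/λ₀ = 0.8811 < 1 (blueshift), so the source is approaching.
λ'/λ₀ = √((1 − β)/(1 + β)) for an approaching source ⇒ β = (1 − r²)/(1 + r²) with r = λ'/λ₀.
β = (1 − 0.7764)/(1 + 0.7764) ≈ 0.126.

0.126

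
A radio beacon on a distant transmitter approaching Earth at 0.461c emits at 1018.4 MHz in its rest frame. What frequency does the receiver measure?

1676.7 MHz

Relativistic Doppler for frequency: f' = f₀ · √((1 + β)/(1 − β)).
f' = 1018.4 × √(1.4610/0.5390) = 1018.4 × 1.64638 ≈ 1676.7 MHz.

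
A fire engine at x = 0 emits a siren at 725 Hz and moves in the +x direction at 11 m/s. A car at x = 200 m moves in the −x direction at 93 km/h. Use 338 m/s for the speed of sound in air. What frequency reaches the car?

807 Hz

93 km/h = 25.83 m/s.
The observer lies on the +x side, so the source is heading toward the observer and the observer is heading toward the source.
Both move, so f' = f · (v + v_o)/(v − v_s).
f' = 725 × (338 + 25.83)/(338 − 11) = 725 × 363.83/327 ≈ 807 Hz.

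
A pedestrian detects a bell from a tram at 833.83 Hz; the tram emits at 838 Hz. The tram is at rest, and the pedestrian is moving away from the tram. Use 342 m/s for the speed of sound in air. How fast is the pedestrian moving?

1.70 m/s

f' = f · (v − v_o)/v ⇒ v_o = v · |f'/f − 1|.
v_o = 342 × |833.83/838 − 1| = 342 × 0.004976 ≈ 1.70 m/s.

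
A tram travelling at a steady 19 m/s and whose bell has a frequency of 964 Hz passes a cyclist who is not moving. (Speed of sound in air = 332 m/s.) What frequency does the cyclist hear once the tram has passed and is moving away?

Receding: f₂ = f · v/(v + v_s) = 964 × 332/351 ≈ 912 Hz.

912 Hz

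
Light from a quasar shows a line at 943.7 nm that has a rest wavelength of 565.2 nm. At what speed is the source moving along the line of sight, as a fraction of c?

0.472c

λ'/λ₀ = 1.6697 > 1 (redshift), so the source is receding.
λ'/λ₀ = √((1 + β)/(1 − β)) for a receding source ⇒ β = (r² − 1)/(r² + 1) with r = λ'/λ₀.
β = (2.7878 − 1)/(2.7878 + 1) ≈ 0.472.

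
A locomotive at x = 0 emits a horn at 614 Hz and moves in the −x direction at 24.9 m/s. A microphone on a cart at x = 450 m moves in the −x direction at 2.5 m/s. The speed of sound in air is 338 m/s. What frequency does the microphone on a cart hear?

576 Hz

The observer lies on the +x side, so the source is heading away from the observer and the observer is heading toward the source.
With source receding and observer approaching, f' = f · (v + v_o)/(v + v_s).
f' = 614 × (338 + 2.5)/(338 + 24.9) = 614 × 340.5/362.9 ≈ 576 Hz.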